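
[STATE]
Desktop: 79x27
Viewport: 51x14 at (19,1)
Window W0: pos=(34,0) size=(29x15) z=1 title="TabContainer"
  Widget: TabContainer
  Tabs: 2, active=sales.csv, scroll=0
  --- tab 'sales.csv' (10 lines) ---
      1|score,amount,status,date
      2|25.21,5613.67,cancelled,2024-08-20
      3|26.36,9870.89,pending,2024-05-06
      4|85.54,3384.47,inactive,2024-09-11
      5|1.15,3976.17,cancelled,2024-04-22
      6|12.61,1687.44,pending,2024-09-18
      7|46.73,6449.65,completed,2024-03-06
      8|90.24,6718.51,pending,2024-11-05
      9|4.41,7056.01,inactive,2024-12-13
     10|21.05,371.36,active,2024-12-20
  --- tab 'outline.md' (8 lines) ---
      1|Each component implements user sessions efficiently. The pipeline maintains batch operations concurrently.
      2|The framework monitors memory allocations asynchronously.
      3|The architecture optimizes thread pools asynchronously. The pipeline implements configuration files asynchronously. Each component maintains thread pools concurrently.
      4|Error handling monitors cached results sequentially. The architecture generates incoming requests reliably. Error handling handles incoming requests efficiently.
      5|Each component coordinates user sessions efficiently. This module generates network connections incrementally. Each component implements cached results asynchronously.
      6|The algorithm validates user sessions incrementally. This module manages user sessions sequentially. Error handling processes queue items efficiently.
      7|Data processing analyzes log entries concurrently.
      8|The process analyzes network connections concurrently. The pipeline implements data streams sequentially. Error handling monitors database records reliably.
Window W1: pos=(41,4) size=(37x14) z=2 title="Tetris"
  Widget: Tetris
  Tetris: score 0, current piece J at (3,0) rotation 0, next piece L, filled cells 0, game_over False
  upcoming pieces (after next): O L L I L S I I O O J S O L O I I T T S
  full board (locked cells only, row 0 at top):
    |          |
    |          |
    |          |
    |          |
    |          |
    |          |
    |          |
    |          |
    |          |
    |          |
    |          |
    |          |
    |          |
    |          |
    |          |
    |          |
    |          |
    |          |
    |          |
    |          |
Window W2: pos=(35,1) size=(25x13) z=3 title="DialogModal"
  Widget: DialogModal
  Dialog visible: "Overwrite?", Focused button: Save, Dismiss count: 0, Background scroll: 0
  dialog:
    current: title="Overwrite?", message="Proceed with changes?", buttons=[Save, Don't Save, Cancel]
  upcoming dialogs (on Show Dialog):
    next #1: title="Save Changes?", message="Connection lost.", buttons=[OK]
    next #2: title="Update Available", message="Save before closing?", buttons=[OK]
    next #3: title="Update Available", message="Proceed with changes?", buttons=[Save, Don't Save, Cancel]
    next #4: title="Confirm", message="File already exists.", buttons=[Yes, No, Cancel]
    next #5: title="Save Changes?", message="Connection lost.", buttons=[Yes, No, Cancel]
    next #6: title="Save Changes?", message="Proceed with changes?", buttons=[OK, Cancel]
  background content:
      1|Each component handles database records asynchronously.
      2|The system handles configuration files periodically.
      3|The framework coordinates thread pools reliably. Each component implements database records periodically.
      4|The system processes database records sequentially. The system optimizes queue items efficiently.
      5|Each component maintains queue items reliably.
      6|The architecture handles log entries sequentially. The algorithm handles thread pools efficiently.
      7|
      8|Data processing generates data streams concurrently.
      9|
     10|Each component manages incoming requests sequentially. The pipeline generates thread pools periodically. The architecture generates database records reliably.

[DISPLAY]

               ┃┏━━━━━━━━━━━━━━━━━━━━━━━┓  ┃       
               ┠┃ DialogModal           ┃──┨       
               ┃┠───────────────────────┨  ┃       
               ┃┃Each component handles ┃━━━━━━━━━━
               ┃┃The system handles conf┃          
               ┃┃Th┌─────────────────┐at┃──────────
               ┃┃Th│    Overwrite?   │da┃          
               ┃┃Ea│Proceed with chan│in┃          
               ┃┃Th│[Save]  Don't Sav│le┃          
               ┃┃  └─────────────────┘  ┃          
               ┃┃Data processing generat┃          
               ┃┃                       ┃          
               ┃┗━━━━━━━━━━━━━━━━━━━━━━━┛          
               ┗━━━━━━┃          │0                


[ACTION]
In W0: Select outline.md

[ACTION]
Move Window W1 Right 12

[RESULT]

               ┃┏━━━━━━━━━━━━━━━━━━━━━━━┓  ┃       
               ┠┃ DialogModal           ┃──┨       
               ┃┠───────────────────────┨  ┃       
               ┃┃Each component handles ┃━━━━━━━━━━
               ┃┃The system handles conf┃          
               ┃┃Th┌─────────────────┐at┃──────────
               ┃┃Th│    Overwrite?   │da┃          
               ┃┃Ea│Proceed with chan│in┃          
               ┃┃Th│[Save]  Don't Sav│le┃          
               ┃┃  └─────────────────┘  ┃          
               ┃┃Data processing generat┃          
               ┃┃                       ┃          
               ┃┗━━━━━━━━━━━━━━━━━━━━━━━┛          
               ┗━━━━━━━┃          │0               


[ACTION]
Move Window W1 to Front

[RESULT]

               ┃┏━━━━━━━━━━━━━━━━━━━━━━━┓  ┃       
               ┠┃ DialogModal           ┃──┨       
               ┃┠───────────────────────┨  ┃       
               ┃┃Each c┏━━━━━━━━━━━━━━━━━━━━━━━━━━━
               ┃┃The sy┃ Tetris                    
               ┃┃Th┌───┠───────────────────────────
               ┃┃Th│   ┃          │Next:           
               ┃┃Ea│Pro┃          │  ▒             
               ┃┃Th│[Sa┃          │▒▒▒             
               ┃┃  └───┃          │                
               ┃┃Data p┃          │                
               ┃┃      ┃          │                
               ┃┗━━━━━━┃          │Score:          
               ┗━━━━━━━┃          │0               


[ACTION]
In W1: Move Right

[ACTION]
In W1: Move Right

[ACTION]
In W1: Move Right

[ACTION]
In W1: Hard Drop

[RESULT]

               ┃┏━━━━━━━━━━━━━━━━━━━━━━━┓  ┃       
               ┠┃ DialogModal           ┃──┨       
               ┃┠───────────────────────┨  ┃       
               ┃┃Each c┏━━━━━━━━━━━━━━━━━━━━━━━━━━━
               ┃┃The sy┃ Tetris                    
               ┃┃Th┌───┠───────────────────────────
               ┃┃Th│   ┃          │Next:           
               ┃┃Ea│Pro┃          │▓▓              
               ┃┃Th│[Sa┃          │▓▓              
               ┃┃  └───┃          │                
               ┃┃Data p┃          │                
               ┃┃      ┃          │                
               ┃┗━━━━━━┃          │Score:          
               ┗━━━━━━━┃          │0               


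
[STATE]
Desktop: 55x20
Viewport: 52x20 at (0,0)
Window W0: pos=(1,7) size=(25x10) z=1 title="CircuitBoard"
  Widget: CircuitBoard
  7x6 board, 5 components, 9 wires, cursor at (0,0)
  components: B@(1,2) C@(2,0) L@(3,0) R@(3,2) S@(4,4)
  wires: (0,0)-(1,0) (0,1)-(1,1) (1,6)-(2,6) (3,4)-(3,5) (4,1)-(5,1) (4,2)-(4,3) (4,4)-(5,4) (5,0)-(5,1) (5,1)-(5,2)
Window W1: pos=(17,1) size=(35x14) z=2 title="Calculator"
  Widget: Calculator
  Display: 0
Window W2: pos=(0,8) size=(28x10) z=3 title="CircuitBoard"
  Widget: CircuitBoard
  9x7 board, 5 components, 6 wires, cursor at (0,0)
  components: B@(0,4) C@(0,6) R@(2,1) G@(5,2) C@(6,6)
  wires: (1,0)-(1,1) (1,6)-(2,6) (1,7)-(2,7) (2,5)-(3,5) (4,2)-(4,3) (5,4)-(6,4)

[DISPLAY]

                                                    
                 ┏━━━━━━━━━━━━━━━━━━━━━━━━━━━━━━━━━┓
                 ┃ Calculator                      ┃
                 ┠─────────────────────────────────┨
                 ┃                                0┃
                 ┃┌───┬───┬───┬───┐                ┃
                 ┃│ 7 │ 8 │ 9 │ ÷ │                ┃
 ┏━━━━━━━━━━━━━━━┃├───┼───┼───┼───┤                ┃
┏━━━━━━━━━━━━━━━━━━━━━━━━━━┓6 │ × │                ┃
┃ CircuitBoard             ┃──┼───┤                ┃
┠──────────────────────────┨3 │ - │                ┃
┃   0 1 2 3 4 5 6 7 8      ┃──┼───┤                ┃
┃0  [.]              B     ┃= │ + │                ┃
┃                          ┃──┴───┘                ┃
┃1   · ─ ·                 ┃━━━━━━━━━━━━━━━━━━━━━━━┛
┃                          ┃                        
┃2       R               · ┃                        
┗━━━━━━━━━━━━━━━━━━━━━━━━━━┛                        
                                                    
                                                    


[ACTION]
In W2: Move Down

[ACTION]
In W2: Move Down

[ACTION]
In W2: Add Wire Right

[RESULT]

                                                    
                 ┏━━━━━━━━━━━━━━━━━━━━━━━━━━━━━━━━━┓
                 ┃ Calculator                      ┃
                 ┠─────────────────────────────────┨
                 ┃                                0┃
                 ┃┌───┬───┬───┬───┐                ┃
                 ┃│ 7 │ 8 │ 9 │ ÷ │                ┃
 ┏━━━━━━━━━━━━━━━┃├───┼───┼───┼───┤                ┃
┏━━━━━━━━━━━━━━━━━━━━━━━━━━┓6 │ × │                ┃
┃ CircuitBoard             ┃──┼───┤                ┃
┠──────────────────────────┨3 │ - │                ┃
┃   0 1 2 3 4 5 6 7 8      ┃──┼───┤                ┃
┃0                   B     ┃= │ + │                ┃
┃                          ┃──┴───┘                ┃
┃1   · ─ ·                 ┃━━━━━━━━━━━━━━━━━━━━━━━┛
┃                          ┃                        
┃2  [.]─ R               · ┃                        
┗━━━━━━━━━━━━━━━━━━━━━━━━━━┛                        
                                                    
                                                    


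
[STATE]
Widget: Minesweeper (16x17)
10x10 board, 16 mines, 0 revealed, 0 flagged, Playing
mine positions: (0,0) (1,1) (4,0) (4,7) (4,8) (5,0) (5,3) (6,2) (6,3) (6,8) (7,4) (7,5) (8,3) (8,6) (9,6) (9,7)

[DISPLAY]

■■■■■■■■■■      
■■■■■■■■■■      
■■■■■■■■■■      
■■■■■■■■■■      
■■■■■■■■■■      
■■■■■■■■■■      
■■■■■■■■■■      
■■■■■■■■■■      
■■■■■■■■■■      
■■■■■■■■■■      
                
                
                
                
                
                
                


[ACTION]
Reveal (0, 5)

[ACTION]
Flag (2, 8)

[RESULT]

■■1             
■■1             
■11             
■1    1221      
■2111 1■■■      
■■■■2 1■■■      
■■■■421■■■      
■■■■■■■■■■      
■■■■■■■■■■      
■■■■■■■■■■      
                
                
                
                
                
                
                


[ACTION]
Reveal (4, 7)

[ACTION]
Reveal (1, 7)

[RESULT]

✹■1             
■✹1             
■11             
■1    1221      
✹2111 1✹✹■      
✹■■✹2 1■■■      
■■✹✹421■✹■      
■■■■✹✹■■■■      
■■■✹■■✹■■■      
■■■■■■✹✹■■      
                
                
                
                
                
                
                


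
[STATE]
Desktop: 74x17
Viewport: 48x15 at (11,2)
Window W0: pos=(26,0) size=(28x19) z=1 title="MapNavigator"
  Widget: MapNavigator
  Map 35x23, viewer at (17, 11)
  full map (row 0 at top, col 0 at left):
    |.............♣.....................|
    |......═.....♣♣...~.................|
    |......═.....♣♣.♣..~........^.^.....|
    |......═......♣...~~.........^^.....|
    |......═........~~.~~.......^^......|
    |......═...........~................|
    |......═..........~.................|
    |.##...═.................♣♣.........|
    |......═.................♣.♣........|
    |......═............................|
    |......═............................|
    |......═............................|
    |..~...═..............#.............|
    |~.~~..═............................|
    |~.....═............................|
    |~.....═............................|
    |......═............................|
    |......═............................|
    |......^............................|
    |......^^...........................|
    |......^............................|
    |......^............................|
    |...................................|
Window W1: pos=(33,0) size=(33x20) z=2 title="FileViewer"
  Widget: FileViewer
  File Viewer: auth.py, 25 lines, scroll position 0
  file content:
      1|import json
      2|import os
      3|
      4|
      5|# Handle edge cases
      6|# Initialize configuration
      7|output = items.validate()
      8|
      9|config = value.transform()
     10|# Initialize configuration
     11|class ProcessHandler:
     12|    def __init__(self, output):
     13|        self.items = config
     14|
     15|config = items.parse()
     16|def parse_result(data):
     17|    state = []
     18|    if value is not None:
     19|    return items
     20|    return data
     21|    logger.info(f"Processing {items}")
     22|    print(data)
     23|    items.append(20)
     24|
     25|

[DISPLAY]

               ┠──────┠─────────────────────────
               ┃..═...┃import json              
               ┃..═...┃import os                
               ┃..═...┃                         
               ┃..═...┃                         
               ┃..═...┃# Handle edge cases      
               ┃..═...┃# Initialize configuratio
               ┃..═...┃output = items.validate()
               ┃..═...┃                         
               ┃..═...┃config = value.transform(
               ┃..═...┃# Initialize configuratio
               ┃..═...┃class ProcessHandler:    
               ┃..═...┃    def __init__(self, ou
               ┃..═...┃        self.items = conf
               ┃..═...┃                         


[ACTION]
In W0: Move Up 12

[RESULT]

               ┠──────┠─────────────────────────
               ┃      ┃import json              
               ┃      ┃import os                
               ┃      ┃                         
               ┃      ┃                         
               ┃      ┃# Handle edge cases      
               ┃      ┃# Initialize configuratio
               ┃      ┃output = items.validate()
               ┃......┃                         
               ┃..═...┃config = value.transform(
               ┃..═...┃# Initialize configuratio
               ┃..═...┃class ProcessHandler:    
               ┃..═...┃    def __init__(self, ou
               ┃..═...┃        self.items = conf
               ┃..═...┃                         


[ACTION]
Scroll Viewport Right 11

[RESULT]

    ┠──────┠───────────────────────────────┨    
    ┃      ┃import json                   ▲┃    
    ┃      ┃import os                     █┃    
    ┃      ┃                              ░┃    
    ┃      ┃                              ░┃    
    ┃      ┃# Handle edge cases           ░┃    
    ┃      ┃# Initialize configuration    ░┃    
    ┃      ┃output = items.validate()     ░┃    
    ┃......┃                              ░┃    
    ┃..═...┃config = value.transform()    ░┃    
    ┃..═...┃# Initialize configuration    ░┃    
    ┃..═...┃class ProcessHandler:         ░┃    
    ┃..═...┃    def __init__(self, output)░┃    
    ┃..═...┃        self.items = config   ░┃    
    ┃..═...┃                              ░┃    


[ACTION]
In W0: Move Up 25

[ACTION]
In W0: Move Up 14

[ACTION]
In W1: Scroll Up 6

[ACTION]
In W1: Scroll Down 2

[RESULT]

    ┠──────┠───────────────────────────────┨    
    ┃      ┃                              ▲┃    
    ┃      ┃                              ░┃    
    ┃      ┃# Handle edge cases           ░┃    
    ┃      ┃# Initialize configuration    ░┃    
    ┃      ┃output = items.validate()     █┃    
    ┃      ┃                              ░┃    
    ┃      ┃config = value.transform()    ░┃    
    ┃......┃# Initialize configuration    ░┃    
    ┃..═...┃class ProcessHandler:         ░┃    
    ┃..═...┃    def __init__(self, output)░┃    
    ┃..═...┃        self.items = config   ░┃    
    ┃..═...┃                              ░┃    
    ┃..═...┃config = items.parse()        ░┃    
    ┃..═...┃def parse_result(data):       ░┃    


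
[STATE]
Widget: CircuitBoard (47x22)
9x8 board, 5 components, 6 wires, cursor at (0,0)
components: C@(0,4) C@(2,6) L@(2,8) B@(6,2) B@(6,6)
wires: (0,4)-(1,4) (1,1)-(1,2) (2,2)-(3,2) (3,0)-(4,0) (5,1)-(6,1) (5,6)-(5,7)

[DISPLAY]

   0 1 2 3 4 5 6 7 8                           
0  [.]              C                          
                    │                          
1       · ─ ·       ·                          
                                               
2           ·               C       L          
            │                                  
3   ·       ·                                  
    │                                          
4   ·                                          
                                               
5       ·                   · ─ ·              
        │                                      
6       ·   B               B                  
                                               
7                                              
Cursor: (0,0)                                  
                                               
                                               
                                               
                                               
                                               


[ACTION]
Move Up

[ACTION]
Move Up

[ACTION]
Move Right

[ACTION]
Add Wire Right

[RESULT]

   0 1 2 3 4 5 6 7 8                           
0      [.]─ ·       C                          
                    │                          
1       · ─ ·       ·                          
                                               
2           ·               C       L          
            │                                  
3   ·       ·                                  
    │                                          
4   ·                                          
                                               
5       ·                   · ─ ·              
        │                                      
6       ·   B               B                  
                                               
7                                              
Cursor: (0,1)                                  
                                               
                                               
                                               
                                               
                                               


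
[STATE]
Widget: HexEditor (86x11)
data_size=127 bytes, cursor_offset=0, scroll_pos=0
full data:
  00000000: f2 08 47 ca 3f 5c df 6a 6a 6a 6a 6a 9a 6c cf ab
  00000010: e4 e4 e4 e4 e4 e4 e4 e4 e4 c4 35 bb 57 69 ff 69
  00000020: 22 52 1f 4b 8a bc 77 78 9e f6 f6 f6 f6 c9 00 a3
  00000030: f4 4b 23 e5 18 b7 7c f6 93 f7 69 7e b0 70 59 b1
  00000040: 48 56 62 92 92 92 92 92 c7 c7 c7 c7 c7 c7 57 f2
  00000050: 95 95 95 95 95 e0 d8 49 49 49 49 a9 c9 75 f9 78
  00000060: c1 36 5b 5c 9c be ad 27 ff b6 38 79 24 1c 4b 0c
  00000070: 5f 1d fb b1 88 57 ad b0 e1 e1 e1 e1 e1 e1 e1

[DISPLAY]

00000000  F2 08 47 ca 3f 5c df 6a  6a 6a 6a 6a 9a 6c cf ab  |..G.?\.jjjjj.l..|        
00000010  e4 e4 e4 e4 e4 e4 e4 e4  e4 c4 35 bb 57 69 ff 69  |..........5.Wi.i|        
00000020  22 52 1f 4b 8a bc 77 78  9e f6 f6 f6 f6 c9 00 a3  |"R.K..wx........|        
00000030  f4 4b 23 e5 18 b7 7c f6  93 f7 69 7e b0 70 59 b1  |.K#...|...i~.pY.|        
00000040  48 56 62 92 92 92 92 92  c7 c7 c7 c7 c7 c7 57 f2  |HVb...........W.|        
00000050  95 95 95 95 95 e0 d8 49  49 49 49 a9 c9 75 f9 78  |.......IIII..u.x|        
00000060  c1 36 5b 5c 9c be ad 27  ff b6 38 79 24 1c 4b 0c  |.6[\...'..8y$.K.|        
00000070  5f 1d fb b1 88 57 ad b0  e1 e1 e1 e1 e1 e1 e1     |_....W......... |        
                                                                                      
                                                                                      
                                                                                      


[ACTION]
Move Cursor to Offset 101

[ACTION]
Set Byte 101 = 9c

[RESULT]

00000000  f2 08 47 ca 3f 5c df 6a  6a 6a 6a 6a 9a 6c cf ab  |..G.?\.jjjjj.l..|        
00000010  e4 e4 e4 e4 e4 e4 e4 e4  e4 c4 35 bb 57 69 ff 69  |..........5.Wi.i|        
00000020  22 52 1f 4b 8a bc 77 78  9e f6 f6 f6 f6 c9 00 a3  |"R.K..wx........|        
00000030  f4 4b 23 e5 18 b7 7c f6  93 f7 69 7e b0 70 59 b1  |.K#...|...i~.pY.|        
00000040  48 56 62 92 92 92 92 92  c7 c7 c7 c7 c7 c7 57 f2  |HVb...........W.|        
00000050  95 95 95 95 95 e0 d8 49  49 49 49 a9 c9 75 f9 78  |.......IIII..u.x|        
00000060  c1 36 5b 5c 9c 9C ad 27  ff b6 38 79 24 1c 4b 0c  |.6[\...'..8y$.K.|        
00000070  5f 1d fb b1 88 57 ad b0  e1 e1 e1 e1 e1 e1 e1     |_....W......... |        
                                                                                      
                                                                                      
                                                                                      


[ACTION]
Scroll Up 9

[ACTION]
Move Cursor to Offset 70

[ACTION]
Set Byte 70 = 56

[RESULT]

00000000  f2 08 47 ca 3f 5c df 6a  6a 6a 6a 6a 9a 6c cf ab  |..G.?\.jjjjj.l..|        
00000010  e4 e4 e4 e4 e4 e4 e4 e4  e4 c4 35 bb 57 69 ff 69  |..........5.Wi.i|        
00000020  22 52 1f 4b 8a bc 77 78  9e f6 f6 f6 f6 c9 00 a3  |"R.K..wx........|        
00000030  f4 4b 23 e5 18 b7 7c f6  93 f7 69 7e b0 70 59 b1  |.K#...|...i~.pY.|        
00000040  48 56 62 92 92 92 56 92  c7 c7 c7 c7 c7 c7 57 f2  |HVb...V.......W.|        
00000050  95 95 95 95 95 e0 d8 49  49 49 49 a9 c9 75 f9 78  |.......IIII..u.x|        
00000060  c1 36 5b 5c 9c 9c ad 27  ff b6 38 79 24 1c 4b 0c  |.6[\...'..8y$.K.|        
00000070  5f 1d fb b1 88 57 ad b0  e1 e1 e1 e1 e1 e1 e1     |_....W......... |        
                                                                                      
                                                                                      
                                                                                      


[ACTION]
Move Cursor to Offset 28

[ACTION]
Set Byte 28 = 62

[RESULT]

00000000  f2 08 47 ca 3f 5c df 6a  6a 6a 6a 6a 9a 6c cf ab  |..G.?\.jjjjj.l..|        
00000010  e4 e4 e4 e4 e4 e4 e4 e4  e4 c4 35 bb 62 69 ff 69  |..........5.bi.i|        
00000020  22 52 1f 4b 8a bc 77 78  9e f6 f6 f6 f6 c9 00 a3  |"R.K..wx........|        
00000030  f4 4b 23 e5 18 b7 7c f6  93 f7 69 7e b0 70 59 b1  |.K#...|...i~.pY.|        
00000040  48 56 62 92 92 92 56 92  c7 c7 c7 c7 c7 c7 57 f2  |HVb...V.......W.|        
00000050  95 95 95 95 95 e0 d8 49  49 49 49 a9 c9 75 f9 78  |.......IIII..u.x|        
00000060  c1 36 5b 5c 9c 9c ad 27  ff b6 38 79 24 1c 4b 0c  |.6[\...'..8y$.K.|        
00000070  5f 1d fb b1 88 57 ad b0  e1 e1 e1 e1 e1 e1 e1     |_....W......... |        
                                                                                      
                                                                                      
                                                                                      


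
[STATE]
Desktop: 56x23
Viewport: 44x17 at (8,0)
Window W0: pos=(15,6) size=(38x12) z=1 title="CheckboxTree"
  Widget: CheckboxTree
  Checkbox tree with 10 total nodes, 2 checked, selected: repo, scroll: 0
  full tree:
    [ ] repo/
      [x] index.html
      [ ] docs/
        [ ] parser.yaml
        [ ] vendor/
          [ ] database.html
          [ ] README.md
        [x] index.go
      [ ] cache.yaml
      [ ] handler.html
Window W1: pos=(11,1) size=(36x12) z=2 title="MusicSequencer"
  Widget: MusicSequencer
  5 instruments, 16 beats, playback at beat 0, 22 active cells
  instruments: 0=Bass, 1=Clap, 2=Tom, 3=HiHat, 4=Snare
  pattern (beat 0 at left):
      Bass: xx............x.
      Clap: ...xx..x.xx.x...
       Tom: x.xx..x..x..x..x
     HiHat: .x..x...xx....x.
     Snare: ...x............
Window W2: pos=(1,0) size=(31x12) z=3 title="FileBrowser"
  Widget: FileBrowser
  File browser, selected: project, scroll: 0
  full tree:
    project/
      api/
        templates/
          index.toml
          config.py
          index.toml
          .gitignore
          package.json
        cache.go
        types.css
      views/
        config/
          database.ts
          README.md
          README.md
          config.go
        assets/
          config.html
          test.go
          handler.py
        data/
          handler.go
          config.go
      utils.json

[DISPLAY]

━━━━━━━━━━━━━━━━━━━━━━━┓                    
rowser                 ┃━━━━━━━━━━━━━━┓     
───────────────────────┨              ┃     
project/               ┃──────────────┨     
] api/                 ┃45            ┃     
] views/               ┃█·            ┃     
ils.json               ┃··            ┃━━━━━
                       ┃·█            ┃     
                       ┃█·            ┃─────
                       ┃··            ┃     
                       ┃              ┃     
━━━━━━━━━━━━━━━━━━━━━━━┛              ┃     
   ┗━━━━━━━━━━━━━━━━━━━━━━━━━━━━━━━━━━┛     
       ┃     [ ] vendor/                    
       ┃       [ ] database.html            
       ┃       [ ] README.md                
       ┃     [x] index.go                   


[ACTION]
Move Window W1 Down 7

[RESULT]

━━━━━━━━━━━━━━━━━━━━━━━┓                    
rowser                 ┃                    
───────────────────────┨                    
project/               ┃                    
] api/                 ┃                    
] views/               ┃                    
ils.json               ┃━━━━━━━━━━━━━━━━━━━━
                       ┃                    
                       ┃━━━━━━━━━━━━━━┓─────
                       ┃              ┃     
                       ┃──────────────┨     
━━━━━━━━━━━━━━━━━━━━━━━┛45            ┃     
   ┃  Bass██············█·            ┃     
   ┃  Clap···██··█·██·█···            ┃     
   ┃   Tom█·██··█··█··█··█            ┃     
   ┃ HiHat·█··█···██····█·            ┃     
   ┃ Snare···█············            ┃     


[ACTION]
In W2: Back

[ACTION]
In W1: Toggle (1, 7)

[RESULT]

━━━━━━━━━━━━━━━━━━━━━━━┓                    
rowser                 ┃                    
───────────────────────┨                    
project/               ┃                    
] api/                 ┃                    
] views/               ┃                    
ils.json               ┃━━━━━━━━━━━━━━━━━━━━
                       ┃                    
                       ┃━━━━━━━━━━━━━━┓─────
                       ┃              ┃     
                       ┃──────────────┨     
━━━━━━━━━━━━━━━━━━━━━━━┛45            ┃     
   ┃  Bass██············█·            ┃     
   ┃  Clap···██····██·█···            ┃     
   ┃   Tom█·██··█··█··█··█            ┃     
   ┃ HiHat·█··█···██····█·            ┃     
   ┃ Snare···█············            ┃     


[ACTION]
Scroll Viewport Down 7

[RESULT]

ils.json               ┃━━━━━━━━━━━━━━━━━━━━
                       ┃                    
                       ┃━━━━━━━━━━━━━━┓─────
                       ┃              ┃     
                       ┃──────────────┨     
━━━━━━━━━━━━━━━━━━━━━━━┛45            ┃     
   ┃  Bass██············█·            ┃     
   ┃  Clap···██····██·█···            ┃     
   ┃   Tom█·██··█··█··█··█            ┃     
   ┃ HiHat·█··█···██····█·            ┃     
   ┃ Snare···█············            ┃     
   ┃                                  ┃━━━━━
   ┃                                  ┃     
   ┗━━━━━━━━━━━━━━━━━━━━━━━━━━━━━━━━━━┛     
                                            
                                            
                                            


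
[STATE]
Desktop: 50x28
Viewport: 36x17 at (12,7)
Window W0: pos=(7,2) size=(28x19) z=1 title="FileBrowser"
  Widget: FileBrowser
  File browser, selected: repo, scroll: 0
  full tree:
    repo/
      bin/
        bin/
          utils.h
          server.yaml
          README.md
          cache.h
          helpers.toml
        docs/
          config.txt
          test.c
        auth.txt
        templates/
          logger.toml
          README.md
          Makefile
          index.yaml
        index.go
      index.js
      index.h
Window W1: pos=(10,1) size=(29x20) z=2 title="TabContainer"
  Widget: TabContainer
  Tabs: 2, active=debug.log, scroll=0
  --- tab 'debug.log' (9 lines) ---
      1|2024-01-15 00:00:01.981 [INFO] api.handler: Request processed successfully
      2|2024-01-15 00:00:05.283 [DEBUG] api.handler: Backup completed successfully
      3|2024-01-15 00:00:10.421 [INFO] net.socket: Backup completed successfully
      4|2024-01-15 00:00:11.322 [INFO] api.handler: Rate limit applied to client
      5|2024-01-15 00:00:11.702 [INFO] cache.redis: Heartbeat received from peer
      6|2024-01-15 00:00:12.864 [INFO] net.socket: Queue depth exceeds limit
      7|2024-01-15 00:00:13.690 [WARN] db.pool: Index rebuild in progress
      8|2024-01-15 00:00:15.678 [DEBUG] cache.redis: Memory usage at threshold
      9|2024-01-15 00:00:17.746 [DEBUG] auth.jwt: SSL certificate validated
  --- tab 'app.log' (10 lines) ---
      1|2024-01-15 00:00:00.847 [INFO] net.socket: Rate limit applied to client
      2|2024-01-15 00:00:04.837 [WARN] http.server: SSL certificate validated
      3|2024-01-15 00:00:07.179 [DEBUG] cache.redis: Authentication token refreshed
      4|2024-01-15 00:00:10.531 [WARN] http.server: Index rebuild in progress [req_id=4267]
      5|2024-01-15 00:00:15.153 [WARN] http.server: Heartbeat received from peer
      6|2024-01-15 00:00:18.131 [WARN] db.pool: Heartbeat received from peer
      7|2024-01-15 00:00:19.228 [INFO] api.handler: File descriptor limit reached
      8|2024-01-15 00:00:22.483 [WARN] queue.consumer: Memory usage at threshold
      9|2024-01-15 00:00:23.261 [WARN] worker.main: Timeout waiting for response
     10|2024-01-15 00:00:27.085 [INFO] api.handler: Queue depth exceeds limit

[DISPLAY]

024-01-15 00:00:05.283 [DE┃         
024-01-15 00:00:10.421 [IN┃         
024-01-15 00:00:11.322 [IN┃         
024-01-15 00:00:11.702 [IN┃         
024-01-15 00:00:12.864 [IN┃         
024-01-15 00:00:13.690 [WA┃         
024-01-15 00:00:15.678 [DE┃         
024-01-15 00:00:17.746 [DE┃         
                          ┃         
                          ┃         
                          ┃         
                          ┃         
                          ┃         
━━━━━━━━━━━━━━━━━━━━━━━━━━┛         
                                    
                                    
                                    


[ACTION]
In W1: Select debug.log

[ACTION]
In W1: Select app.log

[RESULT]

024-01-15 00:00:04.837 [WA┃         
024-01-15 00:00:07.179 [DE┃         
024-01-15 00:00:10.531 [WA┃         
024-01-15 00:00:15.153 [WA┃         
024-01-15 00:00:18.131 [WA┃         
024-01-15 00:00:19.228 [IN┃         
024-01-15 00:00:22.483 [WA┃         
024-01-15 00:00:23.261 [WA┃         
024-01-15 00:00:27.085 [IN┃         
                          ┃         
                          ┃         
                          ┃         
                          ┃         
━━━━━━━━━━━━━━━━━━━━━━━━━━┛         
                                    
                                    
                                    


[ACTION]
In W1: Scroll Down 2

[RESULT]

024-01-15 00:00:10.531 [WA┃         
024-01-15 00:00:15.153 [WA┃         
024-01-15 00:00:18.131 [WA┃         
024-01-15 00:00:19.228 [IN┃         
024-01-15 00:00:22.483 [WA┃         
024-01-15 00:00:23.261 [WA┃         
024-01-15 00:00:27.085 [IN┃         
                          ┃         
                          ┃         
                          ┃         
                          ┃         
                          ┃         
                          ┃         
━━━━━━━━━━━━━━━━━━━━━━━━━━┛         
                                    
                                    
                                    


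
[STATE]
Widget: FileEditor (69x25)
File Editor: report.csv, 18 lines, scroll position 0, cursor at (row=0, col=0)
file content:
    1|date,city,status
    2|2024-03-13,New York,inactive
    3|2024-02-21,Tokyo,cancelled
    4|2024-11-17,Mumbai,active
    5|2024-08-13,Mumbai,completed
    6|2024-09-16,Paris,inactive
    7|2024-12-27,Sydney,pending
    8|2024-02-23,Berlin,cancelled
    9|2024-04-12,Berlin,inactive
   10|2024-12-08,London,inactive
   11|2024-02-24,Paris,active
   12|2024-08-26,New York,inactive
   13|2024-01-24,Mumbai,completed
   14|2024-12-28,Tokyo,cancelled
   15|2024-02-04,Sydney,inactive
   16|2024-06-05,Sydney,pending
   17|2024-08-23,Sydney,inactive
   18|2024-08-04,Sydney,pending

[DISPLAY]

█ate,city,status                                                    ▲
2024-03-13,New York,inactive                                        █
2024-02-21,Tokyo,cancelled                                          ░
2024-11-17,Mumbai,active                                            ░
2024-08-13,Mumbai,completed                                         ░
2024-09-16,Paris,inactive                                           ░
2024-12-27,Sydney,pending                                           ░
2024-02-23,Berlin,cancelled                                         ░
2024-04-12,Berlin,inactive                                          ░
2024-12-08,London,inactive                                          ░
2024-02-24,Paris,active                                             ░
2024-08-26,New York,inactive                                        ░
2024-01-24,Mumbai,completed                                         ░
2024-12-28,Tokyo,cancelled                                          ░
2024-02-04,Sydney,inactive                                          ░
2024-06-05,Sydney,pending                                           ░
2024-08-23,Sydney,inactive                                          ░
2024-08-04,Sydney,pending                                           ░
                                                                    ░
                                                                    ░
                                                                    ░
                                                                    ░
                                                                    ░
                                                                    ░
                                                                    ▼


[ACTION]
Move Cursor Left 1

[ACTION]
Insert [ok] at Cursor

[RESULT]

ok█ate,city,status                                                  ▲
2024-03-13,New York,inactive                                        █
2024-02-21,Tokyo,cancelled                                          ░
2024-11-17,Mumbai,active                                            ░
2024-08-13,Mumbai,completed                                         ░
2024-09-16,Paris,inactive                                           ░
2024-12-27,Sydney,pending                                           ░
2024-02-23,Berlin,cancelled                                         ░
2024-04-12,Berlin,inactive                                          ░
2024-12-08,London,inactive                                          ░
2024-02-24,Paris,active                                             ░
2024-08-26,New York,inactive                                        ░
2024-01-24,Mumbai,completed                                         ░
2024-12-28,Tokyo,cancelled                                          ░
2024-02-04,Sydney,inactive                                          ░
2024-06-05,Sydney,pending                                           ░
2024-08-23,Sydney,inactive                                          ░
2024-08-04,Sydney,pending                                           ░
                                                                    ░
                                                                    ░
                                                                    ░
                                                                    ░
                                                                    ░
                                                                    ░
                                                                    ▼
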